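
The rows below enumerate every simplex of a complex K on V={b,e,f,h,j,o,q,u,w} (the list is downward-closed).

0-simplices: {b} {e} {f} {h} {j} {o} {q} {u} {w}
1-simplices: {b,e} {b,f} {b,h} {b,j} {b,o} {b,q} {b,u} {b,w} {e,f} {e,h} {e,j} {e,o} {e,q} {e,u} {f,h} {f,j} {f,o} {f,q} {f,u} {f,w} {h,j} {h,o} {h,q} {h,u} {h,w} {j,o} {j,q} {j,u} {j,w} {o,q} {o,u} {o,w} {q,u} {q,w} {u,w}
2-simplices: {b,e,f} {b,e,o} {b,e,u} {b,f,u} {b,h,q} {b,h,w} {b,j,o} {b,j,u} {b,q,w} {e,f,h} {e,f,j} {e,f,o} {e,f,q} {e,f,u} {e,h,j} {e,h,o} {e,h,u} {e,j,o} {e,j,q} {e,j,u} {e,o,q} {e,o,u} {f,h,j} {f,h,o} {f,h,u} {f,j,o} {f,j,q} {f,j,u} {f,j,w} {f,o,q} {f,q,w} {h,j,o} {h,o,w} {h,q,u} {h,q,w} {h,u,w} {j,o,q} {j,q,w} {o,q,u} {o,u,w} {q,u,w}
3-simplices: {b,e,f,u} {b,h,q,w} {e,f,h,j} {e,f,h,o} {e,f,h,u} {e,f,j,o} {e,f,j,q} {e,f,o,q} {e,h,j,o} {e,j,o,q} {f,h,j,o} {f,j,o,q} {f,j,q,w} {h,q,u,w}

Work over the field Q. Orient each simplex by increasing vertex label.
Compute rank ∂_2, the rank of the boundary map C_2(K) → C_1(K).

n_0=9 n_1=35 n_2=41 n_3=14  [Q]
∂1: piv[be,bf,bh,bj,bo,bq,bu,bw] rk=8  ker:ef,eh,ej,eo,eq,eu,fh,fj,fo,fq,fu,fw,hj,ho,hq,hu,hw,jo,jq,ju,jw,oq,ou,ow,qu,qw,uw
∂2: piv[bef,beo,beu,bfu,bhq,bhw,bjo,bju,bqw,efh,efj,efo,efq,ehj,eho,ehu,ejo,ejq,eoq,eou,fjw,fqw,how,hqu,huw,oqu] rk=26  ker:efu,eju,fhj,fho,fhu,fjo,fjq,fju,foq,hjo,hqw,joq,jqw,ouw,quw
∂3: piv[befu,bhqw,efhj,efho,efhu,efjo,efjq,efoq,ehjo,ejoq,fjqw,hquw] rk=12  ker:fhjo,fjoq
rk∂_2=26

rank∂_2=26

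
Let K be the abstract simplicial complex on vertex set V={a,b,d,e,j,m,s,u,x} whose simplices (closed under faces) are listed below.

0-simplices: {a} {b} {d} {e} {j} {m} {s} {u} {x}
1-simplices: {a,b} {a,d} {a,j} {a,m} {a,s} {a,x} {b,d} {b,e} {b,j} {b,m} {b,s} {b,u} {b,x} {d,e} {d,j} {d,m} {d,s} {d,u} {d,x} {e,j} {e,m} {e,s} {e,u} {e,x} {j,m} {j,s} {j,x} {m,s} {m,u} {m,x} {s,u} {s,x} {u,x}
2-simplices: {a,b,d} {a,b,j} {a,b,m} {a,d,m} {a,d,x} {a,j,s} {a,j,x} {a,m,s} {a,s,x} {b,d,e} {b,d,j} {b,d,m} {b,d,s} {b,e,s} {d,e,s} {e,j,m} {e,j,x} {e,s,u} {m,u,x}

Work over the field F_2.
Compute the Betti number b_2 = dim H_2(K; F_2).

n_0=9 n_1=33 n_2=19  [Z2]
∂1: piv[ab,ad,aj,am,as,ax,be,bu] rk=8  ker:bd,bj,bm,bs,bx,de,dj,dm,ds,du,dx,ej,em,es,eu,ex,jm,js,jx,ms,mu,mx,su,sx,ux
∂2: piv[abd,abj,abm,adm,adx,ajs,ajx,ams,asx,bde,bdj,bds,bes,ejm,ejx,esu,mux] rk=17  ker:bdm,des
b_2=(19−17)−0=2

b_2=2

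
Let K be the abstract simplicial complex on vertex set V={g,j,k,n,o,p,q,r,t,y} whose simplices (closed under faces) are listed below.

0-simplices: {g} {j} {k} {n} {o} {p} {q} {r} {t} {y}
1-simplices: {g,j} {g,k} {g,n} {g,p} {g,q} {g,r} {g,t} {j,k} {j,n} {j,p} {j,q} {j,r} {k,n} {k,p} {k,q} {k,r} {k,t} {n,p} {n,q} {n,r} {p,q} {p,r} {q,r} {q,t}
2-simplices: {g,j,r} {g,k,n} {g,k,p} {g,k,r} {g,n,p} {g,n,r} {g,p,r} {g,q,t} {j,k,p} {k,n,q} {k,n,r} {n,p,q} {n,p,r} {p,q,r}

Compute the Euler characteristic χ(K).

χ(K)=0

n_0=10 n_1=24 n_2=14
χ=+10−24+14=0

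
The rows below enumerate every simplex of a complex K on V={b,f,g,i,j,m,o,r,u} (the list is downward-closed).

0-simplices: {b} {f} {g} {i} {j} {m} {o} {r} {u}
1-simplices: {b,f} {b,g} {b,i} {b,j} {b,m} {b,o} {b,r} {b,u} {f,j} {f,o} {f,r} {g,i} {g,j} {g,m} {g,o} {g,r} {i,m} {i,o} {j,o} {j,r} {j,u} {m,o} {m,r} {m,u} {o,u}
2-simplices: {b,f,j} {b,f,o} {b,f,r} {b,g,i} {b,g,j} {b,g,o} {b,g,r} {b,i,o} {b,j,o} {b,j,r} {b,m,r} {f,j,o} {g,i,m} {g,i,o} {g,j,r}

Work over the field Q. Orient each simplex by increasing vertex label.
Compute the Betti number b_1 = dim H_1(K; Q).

n_0=9 n_1=25 n_2=15  [Q]
∂1: piv[bf,bg,bi,bj,bm,bo,br,bu] rk=8  ker:fj,fo,fr,gi,gj,gm,go,gr,im,io,jo,jr,ju,mo,mr,mu,ou
∂2: piv[bfj,bfo,bfr,bgi,bgj,bgo,bgr,bio,bjo,bjr,bmr,gim] rk=12  ker:fjo,gio,gjr
b_1=(25−8)−12=5

b_1=5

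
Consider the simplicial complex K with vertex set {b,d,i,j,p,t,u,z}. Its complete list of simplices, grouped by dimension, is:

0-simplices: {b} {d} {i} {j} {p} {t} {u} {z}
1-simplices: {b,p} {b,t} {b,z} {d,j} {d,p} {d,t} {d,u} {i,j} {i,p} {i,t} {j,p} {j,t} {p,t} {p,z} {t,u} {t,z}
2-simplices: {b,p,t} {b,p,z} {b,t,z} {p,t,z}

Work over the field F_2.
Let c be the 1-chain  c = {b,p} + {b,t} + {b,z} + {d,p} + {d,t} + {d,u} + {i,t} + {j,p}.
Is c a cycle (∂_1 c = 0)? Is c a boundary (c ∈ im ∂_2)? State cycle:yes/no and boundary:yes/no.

n_0=8 n_1=16 n_2=4  [Z2]
∂1: piv[bp,bt,bz,dj,dp,du,ij] rk=7  ker:dt,ip,it,jp,jt,pt,pz,tu,tz
∂2: piv[bpt,bpz,btz] rk=3  ker:ptz
∂1c = {b} + {d} + {i} + {j} + {p} + {t} + {u} + {z}

cycle:no boundary:no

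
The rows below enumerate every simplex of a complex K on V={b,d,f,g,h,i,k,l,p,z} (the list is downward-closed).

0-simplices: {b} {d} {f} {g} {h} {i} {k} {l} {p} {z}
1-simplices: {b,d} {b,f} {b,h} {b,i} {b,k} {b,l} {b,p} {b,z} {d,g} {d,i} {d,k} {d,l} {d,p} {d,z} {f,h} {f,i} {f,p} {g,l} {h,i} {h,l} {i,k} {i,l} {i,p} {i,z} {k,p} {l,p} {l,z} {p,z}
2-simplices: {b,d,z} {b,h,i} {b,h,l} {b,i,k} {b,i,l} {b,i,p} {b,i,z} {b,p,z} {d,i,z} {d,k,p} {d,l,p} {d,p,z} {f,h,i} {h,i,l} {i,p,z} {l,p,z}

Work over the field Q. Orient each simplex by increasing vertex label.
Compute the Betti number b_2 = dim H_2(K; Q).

b_2=2

n_0=10 n_1=28 n_2=16  [Q]
∂1: piv[bd,bf,bh,bi,bk,bl,bp,bz,dg] rk=9  ker:di,dk,dl,dp,dz,fh,fi,fp,gl,hi,hl,ik,il,ip,iz,kp,lp,lz,pz
∂2: piv[bdz,bhi,bhl,bik,bil,bip,biz,bpz,diz,dkp,dlp,dpz,fhi,lpz] rk=14  ker:hil,ipz
b_2=(16−14)−0=2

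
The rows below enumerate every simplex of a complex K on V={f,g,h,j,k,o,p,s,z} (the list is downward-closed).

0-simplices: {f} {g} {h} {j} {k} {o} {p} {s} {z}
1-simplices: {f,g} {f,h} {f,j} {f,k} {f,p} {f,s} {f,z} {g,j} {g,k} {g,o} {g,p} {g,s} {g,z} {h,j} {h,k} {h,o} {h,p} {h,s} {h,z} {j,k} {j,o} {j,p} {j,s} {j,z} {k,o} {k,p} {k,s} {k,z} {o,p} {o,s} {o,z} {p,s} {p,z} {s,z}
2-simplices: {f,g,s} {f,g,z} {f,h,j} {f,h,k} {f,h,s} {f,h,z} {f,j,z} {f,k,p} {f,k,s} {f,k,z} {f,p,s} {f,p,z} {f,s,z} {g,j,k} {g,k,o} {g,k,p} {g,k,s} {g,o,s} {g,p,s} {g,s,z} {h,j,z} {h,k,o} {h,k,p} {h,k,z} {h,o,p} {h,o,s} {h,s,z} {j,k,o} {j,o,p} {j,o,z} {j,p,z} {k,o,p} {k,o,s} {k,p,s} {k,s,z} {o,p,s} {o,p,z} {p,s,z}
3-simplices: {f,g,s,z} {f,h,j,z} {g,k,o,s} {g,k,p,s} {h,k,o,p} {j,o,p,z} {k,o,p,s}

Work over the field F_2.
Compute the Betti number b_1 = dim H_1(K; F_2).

n_0=9 n_1=34 n_2=38 n_3=7  [Z2]
∂1: piv[fg,fh,fj,fk,fp,fs,fz,go] rk=8  ker:gj,gk,gp,gs,gz,hj,hk,ho,hp,hs,hz,jk,jo,jp,js,jz,ko,kp,ks,kz,op,os,oz,ps,pz,sz
∂2: piv[fgs,fgz,fhj,fhk,fhs,fhz,fjz,fkp,fks,fkz,fps,fpz,fsz,gjk,gko,gkp,gks,gos,hko,hkp,hop,jko,jop,joz,jpz] rk=25  ker:gps,gsz,hjz,hkz,hos,hsz,kop,kos,kps,ksz,ops,opz,psz
∂3: piv[fgsz,fhjz,gkos,gkps,hkop,jopz,kops] rk=7
b_1=(34−8)−25=1

b_1=1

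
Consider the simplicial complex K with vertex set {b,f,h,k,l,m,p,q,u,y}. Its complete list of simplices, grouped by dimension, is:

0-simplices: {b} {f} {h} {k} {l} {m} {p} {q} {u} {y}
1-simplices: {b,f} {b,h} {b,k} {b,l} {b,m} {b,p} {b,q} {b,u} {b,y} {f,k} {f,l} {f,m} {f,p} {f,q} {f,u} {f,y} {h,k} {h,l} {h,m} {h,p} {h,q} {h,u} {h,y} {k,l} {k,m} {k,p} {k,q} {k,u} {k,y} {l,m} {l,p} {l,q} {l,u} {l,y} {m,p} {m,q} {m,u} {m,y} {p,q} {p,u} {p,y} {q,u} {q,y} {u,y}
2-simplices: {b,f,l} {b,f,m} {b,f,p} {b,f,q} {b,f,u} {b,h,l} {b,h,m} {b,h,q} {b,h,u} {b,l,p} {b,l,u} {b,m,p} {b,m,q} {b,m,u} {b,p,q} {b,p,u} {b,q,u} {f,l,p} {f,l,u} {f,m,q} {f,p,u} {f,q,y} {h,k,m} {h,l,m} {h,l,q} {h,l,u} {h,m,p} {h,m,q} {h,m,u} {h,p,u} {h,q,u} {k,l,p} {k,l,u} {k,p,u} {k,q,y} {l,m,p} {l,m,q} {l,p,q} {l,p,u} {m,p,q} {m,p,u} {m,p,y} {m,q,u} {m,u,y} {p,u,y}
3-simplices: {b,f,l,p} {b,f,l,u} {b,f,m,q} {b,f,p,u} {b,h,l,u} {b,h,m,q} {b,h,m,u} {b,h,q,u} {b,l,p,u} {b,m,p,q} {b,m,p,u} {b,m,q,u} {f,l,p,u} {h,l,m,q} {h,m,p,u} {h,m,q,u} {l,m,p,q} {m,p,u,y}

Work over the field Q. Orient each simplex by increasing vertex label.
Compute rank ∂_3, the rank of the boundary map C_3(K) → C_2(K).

n_0=10 n_1=44 n_2=45 n_3=18  [Q]
∂1: piv[bf,bh,bk,bl,bm,bp,bq,bu,by] rk=9  ker:fk,fl,fm,fp,fq,fu,fy,hk,hl,hm,hp,hq,hu,hy,kl,km,kp,kq,ku,ky,lm,lp,lq,lu,ly,mp,mq,mu,my,pq,pu,py,qu,qy,uy
∂2: piv[bfl,bfm,bfp,bfq,bfu,bhl,bhm,bhq,bhu,blp,blu,bmp,bmq,bmu,bpq,bpu,bqu,fqy,hkm,hlm,hlq,hmp,klp,klu,kqy,mpy,muy] rk=27  ker:flp,flu,fmq,fpu,hlu,hmq,hmu,hpu,hqu,kpu,lmp,lmq,lpq,lpu,mpq,mpu,mqu,puy
∂3: piv[bflp,bflu,bfmq,bfpu,bhlu,bhmq,bhmu,bhqu,blpu,bmpq,bmpu,bmqu,hlmq,hmpu,lmpq,mpuy] rk=16  ker:flpu,hmqu
rk∂_3=16

rank∂_3=16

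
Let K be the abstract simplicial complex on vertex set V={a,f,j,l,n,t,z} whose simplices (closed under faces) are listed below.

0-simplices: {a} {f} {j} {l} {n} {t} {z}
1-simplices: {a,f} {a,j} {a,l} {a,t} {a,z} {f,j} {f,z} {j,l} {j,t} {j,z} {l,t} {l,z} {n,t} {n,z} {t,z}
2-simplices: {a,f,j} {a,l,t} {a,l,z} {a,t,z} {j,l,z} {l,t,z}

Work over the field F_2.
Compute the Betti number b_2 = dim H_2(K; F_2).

n_0=7 n_1=15 n_2=6  [Z2]
∂1: piv[af,aj,al,at,az,nt] rk=6  ker:fj,fz,jl,jt,jz,lt,lz,nz,tz
∂2: piv[afj,alt,alz,atz,jlz] rk=5  ker:ltz
b_2=(6−5)−0=1

b_2=1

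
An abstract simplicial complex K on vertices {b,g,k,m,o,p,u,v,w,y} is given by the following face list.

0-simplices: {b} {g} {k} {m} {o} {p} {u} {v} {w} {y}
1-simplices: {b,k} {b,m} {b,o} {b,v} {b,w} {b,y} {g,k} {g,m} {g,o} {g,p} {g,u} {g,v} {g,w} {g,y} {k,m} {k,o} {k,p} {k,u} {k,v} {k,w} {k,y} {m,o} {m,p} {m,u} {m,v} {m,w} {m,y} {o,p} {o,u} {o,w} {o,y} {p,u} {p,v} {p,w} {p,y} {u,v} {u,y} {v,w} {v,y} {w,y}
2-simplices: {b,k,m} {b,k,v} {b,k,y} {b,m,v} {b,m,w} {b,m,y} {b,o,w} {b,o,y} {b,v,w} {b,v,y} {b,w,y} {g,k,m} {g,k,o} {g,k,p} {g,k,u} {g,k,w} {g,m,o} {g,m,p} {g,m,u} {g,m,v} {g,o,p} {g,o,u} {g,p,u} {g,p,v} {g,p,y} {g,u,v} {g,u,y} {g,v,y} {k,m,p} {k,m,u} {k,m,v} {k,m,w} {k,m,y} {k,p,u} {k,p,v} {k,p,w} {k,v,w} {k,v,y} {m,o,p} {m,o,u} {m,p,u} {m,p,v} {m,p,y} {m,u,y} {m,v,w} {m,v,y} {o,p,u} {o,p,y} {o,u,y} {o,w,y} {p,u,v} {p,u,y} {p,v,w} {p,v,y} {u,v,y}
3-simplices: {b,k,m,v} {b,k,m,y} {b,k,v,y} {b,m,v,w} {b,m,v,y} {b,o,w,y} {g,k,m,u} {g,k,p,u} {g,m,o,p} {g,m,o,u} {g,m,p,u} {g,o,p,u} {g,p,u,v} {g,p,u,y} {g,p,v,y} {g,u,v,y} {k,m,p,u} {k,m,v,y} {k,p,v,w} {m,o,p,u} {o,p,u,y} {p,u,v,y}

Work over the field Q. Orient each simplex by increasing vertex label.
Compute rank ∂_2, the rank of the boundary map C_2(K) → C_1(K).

n_0=10 n_1=40 n_2=55 n_3=22  [Q]
∂1: piv[bk,bm,bo,bv,bw,by,gk,gp,gu] rk=9  ker:gm,go,gv,gw,gy,km,ko,kp,ku,kv,kw,ky,mo,mp,mu,mv,mw,my,op,ou,ow,oy,pu,pv,pw,py,uv,uy,vw,vy,wy
∂2: piv[bkm,bkv,bky,bmv,bmw,bmy,bow,boy,bvw,bvy,bwy,gkm,gko,gkp,gku,gkw,gmo,gmp,gmu,gmv,gop,gou,gpu,gpv,gpy,guv,guy,gvy,kmw,kpw,opy] rk=31  ker:kmp,kmu,kmv,kmy,kpu,kpv,kvw,kvy,mop,mou,mpu,mpv,mpy,muy,mvw,mvy,opu,ouy,owy,puv,puy,pvw,pvy,uvy
∂3: piv[bkmv,bkmy,bkvy,bmvw,bmvy,bowy,gkmu,gkpu,gmop,gmou,gmpu,gopu,gpuv,gpuy,gpvy,guvy,kmpu,kpvw,opuy] rk=19  ker:kmvy,mopu,puvy
rk∂_2=31

rank∂_2=31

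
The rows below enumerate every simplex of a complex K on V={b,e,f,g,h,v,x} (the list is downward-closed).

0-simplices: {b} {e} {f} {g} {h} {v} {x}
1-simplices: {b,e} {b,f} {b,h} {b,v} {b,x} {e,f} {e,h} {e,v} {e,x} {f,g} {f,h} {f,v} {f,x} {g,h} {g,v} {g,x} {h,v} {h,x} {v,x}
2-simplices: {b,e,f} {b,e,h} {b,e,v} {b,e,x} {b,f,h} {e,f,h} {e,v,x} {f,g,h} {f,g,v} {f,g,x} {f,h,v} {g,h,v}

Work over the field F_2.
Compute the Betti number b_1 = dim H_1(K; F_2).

b_1=3

n_0=7 n_1=19 n_2=12  [Z2]
∂1: piv[be,bf,bh,bv,bx,fg] rk=6  ker:ef,eh,ev,ex,fh,fv,fx,gh,gv,gx,hv,hx,vx
∂2: piv[bef,beh,bev,bex,bfh,evx,fgh,fgv,fgx,fhv] rk=10  ker:efh,ghv
b_1=(19−6)−10=3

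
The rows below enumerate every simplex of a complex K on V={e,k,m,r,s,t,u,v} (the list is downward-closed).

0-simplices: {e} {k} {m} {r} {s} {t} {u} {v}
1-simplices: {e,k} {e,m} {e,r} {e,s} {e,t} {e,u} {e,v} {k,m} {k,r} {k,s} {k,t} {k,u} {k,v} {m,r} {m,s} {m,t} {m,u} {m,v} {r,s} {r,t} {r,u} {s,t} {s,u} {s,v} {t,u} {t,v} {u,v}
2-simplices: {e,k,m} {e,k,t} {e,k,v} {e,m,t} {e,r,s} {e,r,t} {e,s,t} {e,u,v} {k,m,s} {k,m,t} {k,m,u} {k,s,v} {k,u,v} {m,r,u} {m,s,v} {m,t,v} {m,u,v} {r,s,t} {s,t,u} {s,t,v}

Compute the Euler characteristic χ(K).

n_0=8 n_1=27 n_2=20
χ=+8−27+20=1

χ(K)=1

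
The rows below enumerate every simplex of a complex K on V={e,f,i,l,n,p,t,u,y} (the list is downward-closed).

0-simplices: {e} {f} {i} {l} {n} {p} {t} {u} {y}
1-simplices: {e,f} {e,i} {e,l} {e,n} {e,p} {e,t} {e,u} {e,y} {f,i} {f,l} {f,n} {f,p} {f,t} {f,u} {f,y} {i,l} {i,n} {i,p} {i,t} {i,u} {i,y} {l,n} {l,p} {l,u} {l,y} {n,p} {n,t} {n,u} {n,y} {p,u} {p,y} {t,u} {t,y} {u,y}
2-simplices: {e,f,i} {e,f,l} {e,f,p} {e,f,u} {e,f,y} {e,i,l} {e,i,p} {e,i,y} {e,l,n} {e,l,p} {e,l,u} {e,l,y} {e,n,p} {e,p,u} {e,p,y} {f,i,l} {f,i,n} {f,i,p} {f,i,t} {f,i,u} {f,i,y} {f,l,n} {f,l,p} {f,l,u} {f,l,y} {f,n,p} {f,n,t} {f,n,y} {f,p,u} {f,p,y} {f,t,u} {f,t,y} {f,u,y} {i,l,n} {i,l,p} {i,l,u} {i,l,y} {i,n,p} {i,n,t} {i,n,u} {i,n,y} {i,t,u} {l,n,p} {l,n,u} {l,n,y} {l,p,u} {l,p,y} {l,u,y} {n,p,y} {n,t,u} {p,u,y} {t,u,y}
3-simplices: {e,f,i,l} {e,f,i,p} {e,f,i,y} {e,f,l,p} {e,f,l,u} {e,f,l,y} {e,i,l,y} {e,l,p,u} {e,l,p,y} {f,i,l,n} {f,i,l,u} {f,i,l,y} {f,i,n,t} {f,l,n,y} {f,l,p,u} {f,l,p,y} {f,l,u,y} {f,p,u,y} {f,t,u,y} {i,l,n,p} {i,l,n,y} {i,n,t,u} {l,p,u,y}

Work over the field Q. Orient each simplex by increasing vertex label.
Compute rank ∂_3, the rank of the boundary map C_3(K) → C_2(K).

n_0=9 n_1=34 n_2=52 n_3=23  [Q]
∂1: piv[ef,ei,el,en,ep,et,eu,ey] rk=8  ker:fi,fl,fn,fp,ft,fu,fy,il,in,ip,it,iu,iy,ln,lp,lu,ly,np,nt,nu,ny,pu,py,tu,ty,uy
∂2: piv[efi,efl,efp,efu,efy,eil,eip,eiy,eln,elp,elu,ely,enp,epu,epy,fin,fit,fiu,fln,fnt,fny,ftu,fty,fuy,inu] rk=25  ker:fil,fip,fiy,flp,flu,fly,fnp,fpu,fpy,iln,ilp,ilu,ily,inp,int,iny,itu,lnp,lnu,lny,lpu,lpy,luy,npy,ntu,puy,tuy
∂3: piv[efil,efip,efiy,eflp,eflu,efly,eily,elpu,elpy,filn,filu,fint,flny,flpu,flpy,fluy,fpuy,ftuy,ilnp,ilny,intu] rk=21  ker:fily,lpuy
rk∂_3=21

rank∂_3=21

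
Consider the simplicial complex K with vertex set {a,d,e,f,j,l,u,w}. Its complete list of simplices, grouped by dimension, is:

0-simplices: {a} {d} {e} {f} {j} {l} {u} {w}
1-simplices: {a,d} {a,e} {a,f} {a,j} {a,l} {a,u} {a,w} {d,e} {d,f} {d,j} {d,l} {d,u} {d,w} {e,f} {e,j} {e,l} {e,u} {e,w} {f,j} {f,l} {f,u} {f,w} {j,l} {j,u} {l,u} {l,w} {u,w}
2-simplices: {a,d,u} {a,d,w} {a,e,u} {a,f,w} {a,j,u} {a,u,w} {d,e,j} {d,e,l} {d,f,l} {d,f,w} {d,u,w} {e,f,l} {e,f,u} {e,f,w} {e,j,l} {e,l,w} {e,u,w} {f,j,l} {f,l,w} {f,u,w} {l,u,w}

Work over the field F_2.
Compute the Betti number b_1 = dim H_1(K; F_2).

n_0=8 n_1=27 n_2=21  [Z2]
∂1: piv[ad,ae,af,aj,al,au,aw] rk=7  ker:de,df,dj,dl,du,dw,ef,ej,el,eu,ew,fj,fl,fu,fw,jl,ju,lu,lw,uw
∂2: piv[adu,adw,aeu,afw,aju,auw,dej,del,dfl,dfw,efl,efu,efw,ejl,elw,euw,fjl,luw] rk=18  ker:duw,flw,fuw
b_1=(27−7)−18=2

b_1=2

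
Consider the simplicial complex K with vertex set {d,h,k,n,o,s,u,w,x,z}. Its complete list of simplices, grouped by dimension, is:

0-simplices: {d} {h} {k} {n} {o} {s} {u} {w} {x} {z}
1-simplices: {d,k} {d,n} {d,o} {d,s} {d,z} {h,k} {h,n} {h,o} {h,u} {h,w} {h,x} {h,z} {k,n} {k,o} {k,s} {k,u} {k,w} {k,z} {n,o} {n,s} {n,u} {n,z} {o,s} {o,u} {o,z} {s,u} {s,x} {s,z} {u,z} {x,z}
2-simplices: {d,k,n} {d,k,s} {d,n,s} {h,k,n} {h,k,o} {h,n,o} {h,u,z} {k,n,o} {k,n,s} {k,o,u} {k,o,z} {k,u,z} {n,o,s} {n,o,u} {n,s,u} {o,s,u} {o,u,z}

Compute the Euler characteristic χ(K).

χ(K)=-3

n_0=10 n_1=30 n_2=17
χ=+10−30+17=-3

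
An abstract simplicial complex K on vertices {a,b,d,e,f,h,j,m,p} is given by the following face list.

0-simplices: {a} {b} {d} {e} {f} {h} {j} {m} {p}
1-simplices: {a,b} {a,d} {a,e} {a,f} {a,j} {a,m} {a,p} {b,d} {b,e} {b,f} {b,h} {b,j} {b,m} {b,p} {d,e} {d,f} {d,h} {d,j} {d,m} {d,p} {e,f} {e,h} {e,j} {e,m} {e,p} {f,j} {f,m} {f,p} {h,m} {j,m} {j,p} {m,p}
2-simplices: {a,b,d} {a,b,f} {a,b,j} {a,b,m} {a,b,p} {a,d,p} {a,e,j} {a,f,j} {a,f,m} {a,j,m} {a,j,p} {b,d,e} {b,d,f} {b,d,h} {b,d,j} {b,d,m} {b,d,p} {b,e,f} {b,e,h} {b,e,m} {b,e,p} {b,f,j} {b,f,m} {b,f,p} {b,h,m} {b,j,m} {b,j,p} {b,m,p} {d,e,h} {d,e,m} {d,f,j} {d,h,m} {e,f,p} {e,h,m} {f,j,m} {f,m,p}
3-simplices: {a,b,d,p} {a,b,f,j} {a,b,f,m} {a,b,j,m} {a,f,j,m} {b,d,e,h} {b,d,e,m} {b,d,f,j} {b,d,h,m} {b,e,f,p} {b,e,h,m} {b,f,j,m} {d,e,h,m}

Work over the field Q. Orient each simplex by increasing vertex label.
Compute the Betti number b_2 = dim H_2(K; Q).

n_0=9 n_1=32 n_2=36 n_3=13  [Q]
∂1: piv[ab,ad,ae,af,aj,am,ap,bh] rk=8  ker:bd,be,bf,bj,bm,bp,de,df,dh,dj,dm,dp,ef,eh,ej,em,ep,fj,fm,fp,hm,jm,jp,mp
∂2: piv[abd,abf,abj,abm,abp,adp,aej,afj,afm,ajm,ajp,bde,bdf,bdh,bdj,bdm,bef,beh,bem,bep,bfp,bhm,bmp] rk=23  ker:bdp,bfj,bfm,bjm,bjp,deh,dem,dfj,dhm,efp,ehm,fjm,fmp
∂3: piv[abdp,abfj,abfm,abjm,afjm,bdeh,bdem,bdfj,bdhm,befp,behm] rk=11  ker:bfjm,dehm
b_2=(36−23)−11=2

b_2=2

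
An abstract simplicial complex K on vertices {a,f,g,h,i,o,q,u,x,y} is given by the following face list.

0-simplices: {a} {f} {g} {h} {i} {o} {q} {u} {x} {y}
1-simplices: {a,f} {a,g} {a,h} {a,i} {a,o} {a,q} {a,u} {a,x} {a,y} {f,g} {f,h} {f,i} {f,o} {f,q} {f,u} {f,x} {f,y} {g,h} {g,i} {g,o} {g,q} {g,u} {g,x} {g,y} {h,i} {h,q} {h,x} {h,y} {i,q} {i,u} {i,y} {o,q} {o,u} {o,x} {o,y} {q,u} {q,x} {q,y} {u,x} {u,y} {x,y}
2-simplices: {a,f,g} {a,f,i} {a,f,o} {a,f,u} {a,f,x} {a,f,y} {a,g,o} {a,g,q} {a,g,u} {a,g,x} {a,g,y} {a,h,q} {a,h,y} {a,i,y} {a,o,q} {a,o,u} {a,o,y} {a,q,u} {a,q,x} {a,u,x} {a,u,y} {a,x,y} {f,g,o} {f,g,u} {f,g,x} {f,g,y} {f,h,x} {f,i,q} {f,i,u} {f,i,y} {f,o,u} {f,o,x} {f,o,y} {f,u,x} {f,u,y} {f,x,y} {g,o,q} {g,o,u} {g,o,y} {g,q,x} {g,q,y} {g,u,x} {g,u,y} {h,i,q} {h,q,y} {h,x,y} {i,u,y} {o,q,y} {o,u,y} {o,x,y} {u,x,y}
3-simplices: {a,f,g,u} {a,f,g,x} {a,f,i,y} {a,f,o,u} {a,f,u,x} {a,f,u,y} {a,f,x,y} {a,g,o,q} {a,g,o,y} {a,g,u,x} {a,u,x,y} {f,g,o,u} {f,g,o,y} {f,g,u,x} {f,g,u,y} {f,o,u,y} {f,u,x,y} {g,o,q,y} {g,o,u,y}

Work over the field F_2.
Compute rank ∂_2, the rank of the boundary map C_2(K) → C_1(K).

rank∂_2=29

n_0=10 n_1=41 n_2=51 n_3=19  [Z2]
∂1: piv[af,ag,ah,ai,ao,aq,au,ax,ay] rk=9  ker:fg,fh,fi,fo,fq,fu,fx,fy,gh,gi,go,gq,gu,gx,gy,hi,hq,hx,hy,iq,iu,iy,oq,ou,ox,oy,qu,qx,qy,ux,uy,xy
∂2: piv[afg,afi,afo,afu,afx,afy,ago,agq,agu,agx,agy,ahq,ahy,aiy,aoq,aou,aoy,aqu,aqx,aux,auy,axy,fhx,fiq,fiu,fox,gqy,hiq,hxy] rk=29  ker:fgo,fgu,fgx,fgy,fiy,fou,foy,fux,fuy,fxy,goq,gou,goy,gqx,gux,guy,hqy,iuy,oqy,ouy,oxy,uxy
∂3: piv[afgu,afgx,afiy,afou,afux,afuy,afxy,agoq,agoy,agux,auxy,fgou,fgoy,fguy,fouy,goqy] rk=16  ker:fgux,fuxy,gouy
rk∂_2=29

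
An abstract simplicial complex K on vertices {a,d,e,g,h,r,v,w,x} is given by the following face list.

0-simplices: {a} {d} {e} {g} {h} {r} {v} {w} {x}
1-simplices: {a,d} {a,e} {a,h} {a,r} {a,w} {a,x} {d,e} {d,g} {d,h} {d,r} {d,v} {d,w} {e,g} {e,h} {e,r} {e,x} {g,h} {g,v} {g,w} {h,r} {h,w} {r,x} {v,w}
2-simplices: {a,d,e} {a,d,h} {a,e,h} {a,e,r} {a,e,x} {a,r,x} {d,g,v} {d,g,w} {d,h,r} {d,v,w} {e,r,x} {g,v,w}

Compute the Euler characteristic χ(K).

n_0=9 n_1=23 n_2=12
χ=+9−23+12=-2

χ(K)=-2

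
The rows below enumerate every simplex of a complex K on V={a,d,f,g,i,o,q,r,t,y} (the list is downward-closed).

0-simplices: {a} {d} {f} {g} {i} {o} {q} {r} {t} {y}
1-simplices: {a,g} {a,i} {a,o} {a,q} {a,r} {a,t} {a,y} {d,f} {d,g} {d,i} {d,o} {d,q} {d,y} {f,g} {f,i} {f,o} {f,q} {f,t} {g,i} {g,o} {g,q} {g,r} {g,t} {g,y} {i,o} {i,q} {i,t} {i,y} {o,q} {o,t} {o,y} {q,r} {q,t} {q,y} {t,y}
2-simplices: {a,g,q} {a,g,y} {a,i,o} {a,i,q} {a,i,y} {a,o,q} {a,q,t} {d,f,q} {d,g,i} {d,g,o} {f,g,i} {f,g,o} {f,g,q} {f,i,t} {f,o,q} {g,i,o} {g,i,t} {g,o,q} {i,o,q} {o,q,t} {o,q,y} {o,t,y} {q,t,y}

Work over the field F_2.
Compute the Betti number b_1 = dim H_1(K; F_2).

n_0=10 n_1=35 n_2=23  [Z2]
∂1: piv[ag,ai,ao,aq,ar,at,ay,df,dg] rk=9  ker:di,do,dq,dy,fg,fi,fo,fq,ft,gi,go,gq,gr,gt,gy,io,iq,it,iy,oq,ot,oy,qr,qt,qy,ty
∂2: piv[agq,agy,aio,aiq,aiy,aoq,aqt,dfq,dgi,dgo,fgi,fgo,fgq,fit,foq,gio,git,oqt,oqy,oty] rk=20  ker:goq,ioq,qty
b_1=(35−9)−20=6

b_1=6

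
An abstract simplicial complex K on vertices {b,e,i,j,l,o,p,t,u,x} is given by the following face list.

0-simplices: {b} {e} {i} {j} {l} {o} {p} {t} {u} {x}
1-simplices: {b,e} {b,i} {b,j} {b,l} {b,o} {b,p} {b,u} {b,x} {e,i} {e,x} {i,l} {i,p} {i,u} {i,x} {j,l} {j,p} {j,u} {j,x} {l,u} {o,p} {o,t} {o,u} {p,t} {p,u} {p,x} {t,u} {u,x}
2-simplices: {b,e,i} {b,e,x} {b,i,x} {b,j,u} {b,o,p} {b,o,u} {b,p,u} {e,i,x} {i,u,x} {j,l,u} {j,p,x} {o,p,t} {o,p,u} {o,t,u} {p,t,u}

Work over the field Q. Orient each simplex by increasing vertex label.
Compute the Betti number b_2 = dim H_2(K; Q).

n_0=10 n_1=27 n_2=15  [Q]
∂1: piv[be,bi,bj,bl,bo,bp,bu,bx,ot] rk=9  ker:ei,ex,il,ip,iu,ix,jl,jp,ju,jx,lu,op,ou,pt,pu,px,tu,ux
∂2: piv[bei,bex,bix,bju,bop,bou,bpu,iux,jlu,jpx,opt,otu] rk=12  ker:eix,opu,ptu
b_2=(15−12)−0=3

b_2=3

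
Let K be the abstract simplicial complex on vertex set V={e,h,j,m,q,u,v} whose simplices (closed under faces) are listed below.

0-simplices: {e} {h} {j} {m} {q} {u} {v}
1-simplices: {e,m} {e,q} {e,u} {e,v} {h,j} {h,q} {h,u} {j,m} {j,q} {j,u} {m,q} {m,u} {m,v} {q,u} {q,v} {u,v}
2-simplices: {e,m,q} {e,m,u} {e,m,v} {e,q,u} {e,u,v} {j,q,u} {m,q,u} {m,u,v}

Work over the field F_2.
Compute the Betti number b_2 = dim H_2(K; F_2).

b_2=2

n_0=7 n_1=16 n_2=8  [Z2]
∂1: piv[em,eq,eu,ev,hj,hq] rk=6  ker:hu,jm,jq,ju,mq,mu,mv,qu,qv,uv
∂2: piv[emq,emu,emv,equ,euv,jqu] rk=6  ker:mqu,muv
b_2=(8−6)−0=2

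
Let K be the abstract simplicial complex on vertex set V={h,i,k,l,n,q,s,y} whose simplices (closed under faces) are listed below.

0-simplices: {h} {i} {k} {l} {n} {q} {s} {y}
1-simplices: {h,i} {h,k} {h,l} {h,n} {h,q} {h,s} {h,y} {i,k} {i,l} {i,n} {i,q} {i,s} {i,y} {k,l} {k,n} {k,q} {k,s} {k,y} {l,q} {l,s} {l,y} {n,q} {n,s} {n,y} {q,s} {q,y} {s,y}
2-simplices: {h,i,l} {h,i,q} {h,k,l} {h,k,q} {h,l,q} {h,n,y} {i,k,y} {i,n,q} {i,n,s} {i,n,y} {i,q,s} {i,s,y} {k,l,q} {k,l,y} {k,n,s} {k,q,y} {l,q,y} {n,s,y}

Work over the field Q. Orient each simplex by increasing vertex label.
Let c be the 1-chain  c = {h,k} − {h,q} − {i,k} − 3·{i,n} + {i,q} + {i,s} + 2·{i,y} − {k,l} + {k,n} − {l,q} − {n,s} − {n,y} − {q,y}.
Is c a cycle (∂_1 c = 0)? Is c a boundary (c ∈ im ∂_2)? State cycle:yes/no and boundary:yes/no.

cycle:yes boundary:no

n_0=8 n_1=27 n_2=18  [Q]
∂1: piv[hi,hk,hl,hn,hq,hs,hy] rk=7  ker:ik,il,in,iq,is,iy,kl,kn,kq,ks,ky,lq,ls,ly,nq,ns,ny,qs,qy,sy
∂2: piv[hil,hiq,hkl,hkq,hlq,hny,iky,inq,ins,iny,iqs,isy,kly,kns,kqy] rk=15  ker:klq,lqy,nsy
∂1c = 0
c vs im∂2: residual ≠ 0 ⇒ not boundary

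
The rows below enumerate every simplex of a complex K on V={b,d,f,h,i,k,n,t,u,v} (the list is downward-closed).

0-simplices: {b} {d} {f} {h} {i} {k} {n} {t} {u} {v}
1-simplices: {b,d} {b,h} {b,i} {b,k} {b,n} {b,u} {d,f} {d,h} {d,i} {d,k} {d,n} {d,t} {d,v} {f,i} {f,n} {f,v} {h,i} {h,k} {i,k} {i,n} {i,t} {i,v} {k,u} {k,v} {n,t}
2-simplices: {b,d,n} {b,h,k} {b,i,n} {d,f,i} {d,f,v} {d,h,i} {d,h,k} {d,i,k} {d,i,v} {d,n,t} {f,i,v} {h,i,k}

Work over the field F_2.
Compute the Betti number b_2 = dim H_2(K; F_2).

n_0=10 n_1=25 n_2=12  [Z2]
∂1: piv[bd,bh,bi,bk,bn,bu,df,dt,dv] rk=9  ker:dh,di,dk,dn,fi,fn,fv,hi,hk,ik,in,it,iv,ku,kv,nt
∂2: piv[bdn,bhk,bin,dfi,dfv,dhi,dhk,dik,div,dnt] rk=10  ker:fiv,hik
b_2=(12−10)−0=2

b_2=2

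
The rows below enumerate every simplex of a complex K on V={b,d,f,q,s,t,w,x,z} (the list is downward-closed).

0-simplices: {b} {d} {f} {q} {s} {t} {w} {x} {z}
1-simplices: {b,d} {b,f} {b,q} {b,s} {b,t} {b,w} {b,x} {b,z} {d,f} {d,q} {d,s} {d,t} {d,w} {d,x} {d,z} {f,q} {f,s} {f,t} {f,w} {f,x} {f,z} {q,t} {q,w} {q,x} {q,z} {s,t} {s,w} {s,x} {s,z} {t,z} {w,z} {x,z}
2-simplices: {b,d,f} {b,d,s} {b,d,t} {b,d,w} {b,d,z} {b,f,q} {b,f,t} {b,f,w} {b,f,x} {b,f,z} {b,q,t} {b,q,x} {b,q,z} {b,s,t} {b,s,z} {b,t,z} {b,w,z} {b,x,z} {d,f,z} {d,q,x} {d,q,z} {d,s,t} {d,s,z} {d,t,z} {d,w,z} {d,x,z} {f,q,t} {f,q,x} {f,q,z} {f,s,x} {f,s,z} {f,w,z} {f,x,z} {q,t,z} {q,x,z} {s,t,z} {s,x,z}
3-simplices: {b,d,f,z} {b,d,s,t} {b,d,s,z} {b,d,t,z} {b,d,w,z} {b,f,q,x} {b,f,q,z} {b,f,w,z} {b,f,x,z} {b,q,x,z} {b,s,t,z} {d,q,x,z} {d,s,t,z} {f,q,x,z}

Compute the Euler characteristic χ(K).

n_0=9 n_1=32 n_2=37 n_3=14
χ=+9−32+37−14=0

χ(K)=0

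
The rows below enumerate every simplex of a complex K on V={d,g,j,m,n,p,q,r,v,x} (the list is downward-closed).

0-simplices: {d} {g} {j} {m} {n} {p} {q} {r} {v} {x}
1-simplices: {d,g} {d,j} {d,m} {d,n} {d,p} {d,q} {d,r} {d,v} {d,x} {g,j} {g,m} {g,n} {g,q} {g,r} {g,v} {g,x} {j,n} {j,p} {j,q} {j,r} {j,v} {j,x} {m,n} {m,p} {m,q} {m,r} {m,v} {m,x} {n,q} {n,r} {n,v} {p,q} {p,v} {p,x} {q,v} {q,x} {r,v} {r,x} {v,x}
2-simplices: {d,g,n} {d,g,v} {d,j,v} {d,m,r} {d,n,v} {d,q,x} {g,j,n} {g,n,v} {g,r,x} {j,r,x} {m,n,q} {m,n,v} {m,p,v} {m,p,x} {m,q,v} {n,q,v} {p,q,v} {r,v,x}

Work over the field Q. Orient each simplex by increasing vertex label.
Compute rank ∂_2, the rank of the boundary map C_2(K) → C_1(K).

rank∂_2=16

n_0=10 n_1=39 n_2=18  [Q]
∂1: piv[dg,dj,dm,dn,dp,dq,dr,dv,dx] rk=9  ker:gj,gm,gn,gq,gr,gv,gx,jn,jp,jq,jr,jv,jx,mn,mp,mq,mr,mv,mx,nq,nr,nv,pq,pv,px,qv,qx,rv,rx,vx
∂2: piv[dgn,dgv,djv,dmr,dnv,dqx,gjn,grx,jrx,mnq,mnv,mpv,mpx,mqv,pqv,rvx] rk=16  ker:gnv,nqv
rk∂_2=16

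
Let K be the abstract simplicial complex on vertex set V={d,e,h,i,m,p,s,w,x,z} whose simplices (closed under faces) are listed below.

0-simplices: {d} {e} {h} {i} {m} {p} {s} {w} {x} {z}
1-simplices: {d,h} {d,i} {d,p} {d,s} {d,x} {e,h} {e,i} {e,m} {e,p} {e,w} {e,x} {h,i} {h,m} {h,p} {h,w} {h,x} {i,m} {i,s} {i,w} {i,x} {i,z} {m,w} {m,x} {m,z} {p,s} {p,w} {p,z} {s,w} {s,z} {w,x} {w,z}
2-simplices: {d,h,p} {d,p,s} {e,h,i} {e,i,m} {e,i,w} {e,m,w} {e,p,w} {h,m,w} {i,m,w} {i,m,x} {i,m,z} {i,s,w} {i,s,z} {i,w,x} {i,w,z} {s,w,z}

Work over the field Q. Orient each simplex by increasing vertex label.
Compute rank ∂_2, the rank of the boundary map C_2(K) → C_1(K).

n_0=10 n_1=31 n_2=16  [Q]
∂1: piv[dh,di,dp,ds,dx,eh,em,ew,iz] rk=9  ker:ei,ep,ex,hi,hm,hp,hw,hx,im,is,iw,ix,mw,mx,mz,ps,pw,pz,sw,sz,wx,wz
∂2: piv[dhp,dps,ehi,eim,eiw,emw,epw,hmw,imx,imz,isw,isz,iwx,iwz] rk=14  ker:imw,swz
rk∂_2=14

rank∂_2=14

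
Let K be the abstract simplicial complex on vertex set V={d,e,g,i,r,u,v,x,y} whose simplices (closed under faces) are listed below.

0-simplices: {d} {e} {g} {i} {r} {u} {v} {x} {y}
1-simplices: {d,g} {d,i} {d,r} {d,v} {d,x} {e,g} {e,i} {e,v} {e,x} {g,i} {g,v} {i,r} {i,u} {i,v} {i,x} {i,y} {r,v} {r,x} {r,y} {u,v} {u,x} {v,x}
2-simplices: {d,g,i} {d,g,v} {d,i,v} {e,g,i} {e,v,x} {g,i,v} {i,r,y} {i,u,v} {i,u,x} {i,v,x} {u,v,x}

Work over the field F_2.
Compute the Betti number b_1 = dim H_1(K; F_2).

n_0=9 n_1=22 n_2=11  [Z2]
∂1: piv[dg,di,dr,dv,dx,eg,iu,iy] rk=8  ker:ei,ev,ex,gi,gv,ir,iv,ix,rv,rx,ry,uv,ux,vx
∂2: piv[dgi,dgv,div,egi,evx,iry,iuv,iux,ivx] rk=9  ker:giv,uvx
b_1=(22−8)−9=5

b_1=5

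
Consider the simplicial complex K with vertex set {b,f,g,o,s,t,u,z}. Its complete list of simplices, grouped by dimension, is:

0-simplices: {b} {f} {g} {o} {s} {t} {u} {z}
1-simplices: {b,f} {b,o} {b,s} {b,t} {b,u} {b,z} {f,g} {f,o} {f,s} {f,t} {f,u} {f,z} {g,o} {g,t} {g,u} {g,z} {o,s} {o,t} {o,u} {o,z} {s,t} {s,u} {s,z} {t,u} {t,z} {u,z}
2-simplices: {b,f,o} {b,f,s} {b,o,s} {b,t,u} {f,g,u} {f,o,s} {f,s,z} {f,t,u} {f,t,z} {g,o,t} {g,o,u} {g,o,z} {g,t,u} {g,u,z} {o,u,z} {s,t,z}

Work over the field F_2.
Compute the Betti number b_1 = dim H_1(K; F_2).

b_1=5

n_0=8 n_1=26 n_2=16  [Z2]
∂1: piv[bf,bo,bs,bt,bu,bz,fg] rk=7  ker:fo,fs,ft,fu,fz,go,gt,gu,gz,os,ot,ou,oz,st,su,sz,tu,tz,uz
∂2: piv[bfo,bfs,bos,btu,fgu,fsz,ftu,ftz,got,gou,goz,gtu,guz,stz] rk=14  ker:fos,ouz
b_1=(26−7)−14=5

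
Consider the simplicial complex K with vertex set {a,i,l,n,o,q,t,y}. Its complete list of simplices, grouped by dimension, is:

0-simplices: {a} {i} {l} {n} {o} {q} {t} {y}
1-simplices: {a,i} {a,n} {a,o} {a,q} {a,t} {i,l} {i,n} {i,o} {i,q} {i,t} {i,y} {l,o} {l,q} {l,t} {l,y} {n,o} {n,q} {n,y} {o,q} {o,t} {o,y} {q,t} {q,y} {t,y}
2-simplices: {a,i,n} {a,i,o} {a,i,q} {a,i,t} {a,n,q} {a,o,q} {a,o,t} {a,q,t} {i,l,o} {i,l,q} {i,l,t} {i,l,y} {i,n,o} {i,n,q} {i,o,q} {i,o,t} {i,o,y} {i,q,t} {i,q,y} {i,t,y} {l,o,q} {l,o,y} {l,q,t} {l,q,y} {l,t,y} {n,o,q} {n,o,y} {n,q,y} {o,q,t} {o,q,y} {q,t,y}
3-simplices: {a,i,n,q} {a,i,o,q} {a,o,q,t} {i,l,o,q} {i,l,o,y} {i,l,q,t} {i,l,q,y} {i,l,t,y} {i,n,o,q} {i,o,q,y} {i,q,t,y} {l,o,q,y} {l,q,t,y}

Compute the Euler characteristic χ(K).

n_0=8 n_1=24 n_2=31 n_3=13
χ=+8−24+31−13=2

χ(K)=2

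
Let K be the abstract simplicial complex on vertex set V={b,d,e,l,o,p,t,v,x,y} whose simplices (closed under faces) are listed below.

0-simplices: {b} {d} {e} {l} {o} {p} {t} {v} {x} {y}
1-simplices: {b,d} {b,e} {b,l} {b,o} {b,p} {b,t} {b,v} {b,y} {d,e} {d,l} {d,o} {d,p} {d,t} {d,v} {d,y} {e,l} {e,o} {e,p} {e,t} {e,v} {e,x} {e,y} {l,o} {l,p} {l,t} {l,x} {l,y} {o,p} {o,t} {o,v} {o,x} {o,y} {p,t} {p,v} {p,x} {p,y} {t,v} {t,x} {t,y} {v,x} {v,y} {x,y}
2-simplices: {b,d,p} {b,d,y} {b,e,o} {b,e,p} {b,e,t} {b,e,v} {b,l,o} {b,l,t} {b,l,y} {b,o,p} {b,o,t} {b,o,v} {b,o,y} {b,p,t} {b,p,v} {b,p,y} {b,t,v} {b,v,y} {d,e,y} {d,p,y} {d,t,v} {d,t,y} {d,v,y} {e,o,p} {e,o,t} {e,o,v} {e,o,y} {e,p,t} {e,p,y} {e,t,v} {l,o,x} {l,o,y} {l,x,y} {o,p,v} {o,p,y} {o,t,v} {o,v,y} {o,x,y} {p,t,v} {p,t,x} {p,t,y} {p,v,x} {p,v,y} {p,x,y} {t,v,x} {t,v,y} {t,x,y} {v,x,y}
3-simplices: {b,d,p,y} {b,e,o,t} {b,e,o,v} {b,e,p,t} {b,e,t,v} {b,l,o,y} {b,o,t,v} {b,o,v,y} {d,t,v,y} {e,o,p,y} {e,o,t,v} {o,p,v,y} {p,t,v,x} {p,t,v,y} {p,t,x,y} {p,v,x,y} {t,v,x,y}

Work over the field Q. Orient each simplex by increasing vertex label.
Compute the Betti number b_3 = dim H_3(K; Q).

b_3=2

n_0=10 n_1=42 n_2=48 n_3=17  [Q]
∂1: piv[bd,be,bl,bo,bp,bt,bv,by,ex] rk=9  ker:de,dl,do,dp,dt,dv,dy,el,eo,ep,et,ev,ey,lo,lp,lt,lx,ly,op,ot,ov,ox,oy,pt,pv,px,py,tv,tx,ty,vx,vy,xy
∂2: piv[bdp,bdy,beo,bep,bet,bev,blo,blt,bly,bop,bot,bov,boy,bpt,bpv,bpy,btv,bvy,dey,dtv,dty,dvy,eoy,lox,lxy,ptx,pvx,pxy] rk=28  ker:dpy,eop,eot,eov,ept,epy,etv,loy,opv,opy,otv,ovy,oxy,ptv,pty,pvy,tvx,tvy,txy,vxy
∂3: piv[bdpy,beot,beov,bept,betv,bloy,botv,bovy,dtvy,eopy,opvy,ptvx,ptvy,ptxy,pvxy] rk=15  ker:eotv,tvxy
b_3=(17−15)−0=2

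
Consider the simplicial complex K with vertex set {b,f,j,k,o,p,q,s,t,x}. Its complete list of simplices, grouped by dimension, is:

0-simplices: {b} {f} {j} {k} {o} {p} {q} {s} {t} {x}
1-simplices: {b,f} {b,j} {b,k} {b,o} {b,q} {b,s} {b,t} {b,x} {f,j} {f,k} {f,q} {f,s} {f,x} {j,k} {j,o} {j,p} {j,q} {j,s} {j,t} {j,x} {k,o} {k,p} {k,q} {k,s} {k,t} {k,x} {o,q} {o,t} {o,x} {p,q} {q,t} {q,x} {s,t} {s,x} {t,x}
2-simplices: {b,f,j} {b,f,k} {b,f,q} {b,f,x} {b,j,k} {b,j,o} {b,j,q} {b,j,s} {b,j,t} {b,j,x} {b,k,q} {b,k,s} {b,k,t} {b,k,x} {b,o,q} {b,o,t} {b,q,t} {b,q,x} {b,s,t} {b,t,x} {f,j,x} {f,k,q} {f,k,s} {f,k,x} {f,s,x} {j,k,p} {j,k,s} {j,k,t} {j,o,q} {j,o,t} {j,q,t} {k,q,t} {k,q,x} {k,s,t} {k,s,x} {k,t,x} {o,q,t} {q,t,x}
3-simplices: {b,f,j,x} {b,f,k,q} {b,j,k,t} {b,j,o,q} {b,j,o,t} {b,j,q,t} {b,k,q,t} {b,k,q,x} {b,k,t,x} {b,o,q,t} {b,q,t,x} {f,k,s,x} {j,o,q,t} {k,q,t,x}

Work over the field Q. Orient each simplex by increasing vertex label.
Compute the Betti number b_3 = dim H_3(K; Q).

n_0=10 n_1=35 n_2=38 n_3=14  [Q]
∂1: piv[bf,bj,bk,bo,bq,bs,bt,bx,jp] rk=9  ker:fj,fk,fq,fs,fx,jk,jo,jq,js,jt,jx,ko,kp,kq,ks,kt,kx,oq,ot,ox,pq,qt,qx,st,sx,tx
∂2: piv[bfj,bfk,bfq,bfx,bjk,bjo,bjq,bjs,bjt,bjx,bkq,bks,bkt,bkx,boq,bot,bqt,bqx,bst,btx,fks,fsx,jkp] rk=23  ker:fjx,fkq,fkx,jks,jkt,joq,jot,jqt,kqt,kqx,kst,ksx,ktx,oqt,qtx
∂3: piv[bfjx,bfkq,bjkt,bjoq,bjot,bjqt,bkqt,bkqx,bktx,boqt,bqtx,fksx] rk=12  ker:joqt,kqtx
b_3=(14−12)−0=2

b_3=2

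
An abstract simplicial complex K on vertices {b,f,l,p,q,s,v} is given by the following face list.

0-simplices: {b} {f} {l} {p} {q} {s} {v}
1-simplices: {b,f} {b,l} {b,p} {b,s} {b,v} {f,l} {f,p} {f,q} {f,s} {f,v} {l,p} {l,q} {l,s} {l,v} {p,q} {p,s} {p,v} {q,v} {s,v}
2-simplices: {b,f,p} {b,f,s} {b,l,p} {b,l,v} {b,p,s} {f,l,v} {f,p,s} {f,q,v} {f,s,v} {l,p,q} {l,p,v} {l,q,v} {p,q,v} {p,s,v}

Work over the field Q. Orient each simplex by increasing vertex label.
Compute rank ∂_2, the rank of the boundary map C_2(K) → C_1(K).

n_0=7 n_1=19 n_2=14  [Q]
∂1: piv[bf,bl,bp,bs,bv,fq] rk=6  ker:fl,fp,fs,fv,lp,lq,ls,lv,pq,ps,pv,qv,sv
∂2: piv[bfp,bfs,blp,blv,bps,flv,fqv,fsv,lpq,lpv,lqv,psv] rk=12  ker:fps,pqv
rk∂_2=12

rank∂_2=12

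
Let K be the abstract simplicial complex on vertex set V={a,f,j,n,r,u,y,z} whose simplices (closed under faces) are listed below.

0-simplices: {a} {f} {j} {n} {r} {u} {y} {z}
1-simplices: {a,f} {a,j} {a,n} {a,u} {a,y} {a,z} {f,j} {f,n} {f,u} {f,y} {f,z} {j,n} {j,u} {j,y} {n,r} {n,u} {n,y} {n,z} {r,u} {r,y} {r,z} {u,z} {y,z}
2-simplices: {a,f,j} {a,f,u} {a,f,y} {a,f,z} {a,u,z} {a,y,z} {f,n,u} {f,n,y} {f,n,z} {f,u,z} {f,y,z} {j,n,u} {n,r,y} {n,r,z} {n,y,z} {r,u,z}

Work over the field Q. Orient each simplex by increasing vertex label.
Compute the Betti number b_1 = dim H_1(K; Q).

b_1=3

n_0=8 n_1=23 n_2=16  [Q]
∂1: piv[af,aj,an,au,ay,az,nr] rk=7  ker:fj,fn,fu,fy,fz,jn,ju,jy,nu,ny,nz,ru,ry,rz,uz,yz
∂2: piv[afj,afu,afy,afz,auz,ayz,fnu,fny,fnz,jnu,nry,nrz,ruz] rk=13  ker:fuz,fyz,nyz
b_1=(23−7)−13=3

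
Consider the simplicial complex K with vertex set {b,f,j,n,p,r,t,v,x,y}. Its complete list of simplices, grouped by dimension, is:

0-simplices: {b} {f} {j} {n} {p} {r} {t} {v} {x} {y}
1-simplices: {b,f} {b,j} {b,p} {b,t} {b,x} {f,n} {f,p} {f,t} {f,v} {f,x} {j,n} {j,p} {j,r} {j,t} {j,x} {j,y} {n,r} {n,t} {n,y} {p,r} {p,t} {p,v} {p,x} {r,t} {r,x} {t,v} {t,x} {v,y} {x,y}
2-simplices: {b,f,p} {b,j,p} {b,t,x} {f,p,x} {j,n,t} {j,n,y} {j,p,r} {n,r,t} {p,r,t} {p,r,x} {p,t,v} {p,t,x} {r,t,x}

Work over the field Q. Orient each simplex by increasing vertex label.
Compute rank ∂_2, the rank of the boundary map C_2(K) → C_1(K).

rank∂_2=12

n_0=10 n_1=29 n_2=13  [Q]
∂1: piv[bf,bj,bp,bt,bx,fn,fv,jr,jy] rk=9  ker:fp,ft,fx,jn,jp,jt,jx,nr,nt,ny,pr,pt,pv,px,rt,rx,tv,tx,vy,xy
∂2: piv[bfp,bjp,btx,fpx,jnt,jny,jpr,nrt,prt,prx,ptv,ptx] rk=12  ker:rtx
rk∂_2=12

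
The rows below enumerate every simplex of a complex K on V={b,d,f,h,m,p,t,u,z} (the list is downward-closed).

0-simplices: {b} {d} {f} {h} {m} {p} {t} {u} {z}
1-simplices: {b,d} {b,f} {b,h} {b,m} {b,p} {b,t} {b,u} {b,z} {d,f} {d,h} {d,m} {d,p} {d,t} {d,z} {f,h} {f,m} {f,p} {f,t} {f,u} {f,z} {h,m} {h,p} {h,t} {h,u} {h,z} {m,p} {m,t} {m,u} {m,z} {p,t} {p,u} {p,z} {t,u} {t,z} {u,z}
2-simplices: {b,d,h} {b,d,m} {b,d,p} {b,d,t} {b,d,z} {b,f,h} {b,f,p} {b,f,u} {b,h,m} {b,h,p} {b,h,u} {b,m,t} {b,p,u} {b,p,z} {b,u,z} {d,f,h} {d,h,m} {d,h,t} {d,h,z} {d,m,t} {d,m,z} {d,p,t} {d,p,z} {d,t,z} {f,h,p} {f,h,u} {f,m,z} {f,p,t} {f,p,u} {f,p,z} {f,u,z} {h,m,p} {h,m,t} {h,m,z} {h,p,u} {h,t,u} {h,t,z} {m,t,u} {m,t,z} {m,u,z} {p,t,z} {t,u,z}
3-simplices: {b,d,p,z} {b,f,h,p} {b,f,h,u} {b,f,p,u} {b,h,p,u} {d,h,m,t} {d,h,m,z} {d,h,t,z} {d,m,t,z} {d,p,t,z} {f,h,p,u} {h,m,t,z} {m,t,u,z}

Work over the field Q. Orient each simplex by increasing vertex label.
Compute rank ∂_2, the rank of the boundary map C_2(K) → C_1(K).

n_0=9 n_1=35 n_2=42 n_3=13  [Q]
∂1: piv[bd,bf,bh,bm,bp,bt,bu,bz] rk=8  ker:df,dh,dm,dp,dt,dz,fh,fm,fp,ft,fu,fz,hm,hp,ht,hu,hz,mp,mt,mu,mz,pt,pu,pz,tu,tz,uz
∂2: piv[bdh,bdm,bdp,bdt,bdz,bfh,bfp,bfu,bhm,bhp,bhu,bmt,bpu,bpz,buz,dfh,dht,dhz,dmz,dpt,dtz,fmz,fpt,fpz,hmp,htu,mtu] rk=27  ker:dhm,dmt,dpz,fhp,fhu,fpu,fuz,hmt,hmz,hpu,htz,mtz,muz,ptz,tuz
∂3: piv[bdpz,bfhp,bfhu,bfpu,bhpu,dhmt,dhmz,dhtz,dmtz,dptz,mtuz] rk=11  ker:fhpu,hmtz
rk∂_2=27

rank∂_2=27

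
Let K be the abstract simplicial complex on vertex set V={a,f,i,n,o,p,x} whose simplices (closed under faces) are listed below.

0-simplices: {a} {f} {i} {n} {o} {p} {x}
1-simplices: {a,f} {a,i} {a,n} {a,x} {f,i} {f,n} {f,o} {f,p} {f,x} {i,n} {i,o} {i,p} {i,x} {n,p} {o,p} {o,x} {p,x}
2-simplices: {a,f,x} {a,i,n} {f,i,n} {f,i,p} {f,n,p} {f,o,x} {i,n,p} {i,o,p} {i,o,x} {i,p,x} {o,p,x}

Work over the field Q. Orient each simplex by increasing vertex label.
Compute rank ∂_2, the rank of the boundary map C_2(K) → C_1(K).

rank∂_2=9

n_0=7 n_1=17 n_2=11  [Q]
∂1: piv[af,ai,an,ax,fo,fp] rk=6  ker:fi,fn,fx,in,io,ip,ix,np,op,ox,px
∂2: piv[afx,ain,fin,fip,fnp,fox,iop,iox,ipx] rk=9  ker:inp,opx
rk∂_2=9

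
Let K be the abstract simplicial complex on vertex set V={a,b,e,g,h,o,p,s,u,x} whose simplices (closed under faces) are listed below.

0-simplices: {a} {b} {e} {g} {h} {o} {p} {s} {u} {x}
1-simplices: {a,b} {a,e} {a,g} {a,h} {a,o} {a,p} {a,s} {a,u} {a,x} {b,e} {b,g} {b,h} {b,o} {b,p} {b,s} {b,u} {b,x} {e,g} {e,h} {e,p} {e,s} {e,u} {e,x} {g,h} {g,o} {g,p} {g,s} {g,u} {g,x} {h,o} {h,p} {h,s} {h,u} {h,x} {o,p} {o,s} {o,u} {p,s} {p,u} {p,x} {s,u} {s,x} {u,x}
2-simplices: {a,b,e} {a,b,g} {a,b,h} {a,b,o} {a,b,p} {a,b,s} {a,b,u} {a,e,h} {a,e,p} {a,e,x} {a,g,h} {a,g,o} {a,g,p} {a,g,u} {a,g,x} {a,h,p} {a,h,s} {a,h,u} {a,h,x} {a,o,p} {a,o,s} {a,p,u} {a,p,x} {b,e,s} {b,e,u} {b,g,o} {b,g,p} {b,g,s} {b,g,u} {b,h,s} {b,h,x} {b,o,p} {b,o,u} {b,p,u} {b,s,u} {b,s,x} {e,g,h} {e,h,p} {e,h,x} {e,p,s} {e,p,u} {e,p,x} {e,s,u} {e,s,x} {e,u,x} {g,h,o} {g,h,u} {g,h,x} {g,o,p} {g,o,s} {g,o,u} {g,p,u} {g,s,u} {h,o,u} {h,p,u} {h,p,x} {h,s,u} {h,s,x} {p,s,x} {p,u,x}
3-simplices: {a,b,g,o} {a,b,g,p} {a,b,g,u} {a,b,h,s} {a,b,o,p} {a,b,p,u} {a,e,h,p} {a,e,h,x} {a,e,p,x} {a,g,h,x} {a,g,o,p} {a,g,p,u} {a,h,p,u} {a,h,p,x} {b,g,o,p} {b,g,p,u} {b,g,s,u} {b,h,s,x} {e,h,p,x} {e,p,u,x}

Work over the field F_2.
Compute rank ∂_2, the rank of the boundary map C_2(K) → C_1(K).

rank∂_2=34

n_0=10 n_1=43 n_2=60 n_3=20  [Z2]
∂1: piv[ab,ae,ag,ah,ao,ap,as,au,ax] rk=9  ker:be,bg,bh,bo,bp,bs,bu,bx,eg,eh,ep,es,eu,ex,gh,go,gp,gs,gu,gx,ho,hp,hs,hu,hx,op,os,ou,ps,pu,px,su,sx,ux
∂2: piv[abe,abg,abh,abo,abp,abs,abu,aeh,aep,aex,agh,ago,agp,agu,agx,ahp,ahs,ahu,ahx,aop,aos,apu,apx,bes,beu,bgs,bhx,bou,bsu,bsx,egh,eps,eux,gho] rk=34  ker:bgo,bgp,bgu,bhs,bop,bpu,ehp,ehx,epu,epx,esu,esx,ghu,ghx,gop,gos,gou,gpu,gsu,hou,hpu,hpx,hsu,hsx,psx,pux
∂3: piv[abgo,abgp,abgu,abhs,abop,abpu,aehp,aehx,aepx,aghx,agop,agpu,ahpu,ahpx,bgsu,bhsx,epux] rk=17  ker:bgop,bgpu,ehpx
rk∂_2=34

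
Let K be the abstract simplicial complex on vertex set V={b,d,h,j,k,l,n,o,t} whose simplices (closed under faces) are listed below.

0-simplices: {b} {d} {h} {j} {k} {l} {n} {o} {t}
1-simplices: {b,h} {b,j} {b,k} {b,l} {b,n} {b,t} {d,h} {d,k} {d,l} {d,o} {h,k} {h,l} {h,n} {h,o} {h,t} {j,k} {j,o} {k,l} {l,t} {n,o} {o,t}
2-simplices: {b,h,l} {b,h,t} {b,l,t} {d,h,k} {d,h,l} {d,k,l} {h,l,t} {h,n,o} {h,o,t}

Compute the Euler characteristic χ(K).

χ(K)=-3

n_0=9 n_1=21 n_2=9
χ=+9−21+9=-3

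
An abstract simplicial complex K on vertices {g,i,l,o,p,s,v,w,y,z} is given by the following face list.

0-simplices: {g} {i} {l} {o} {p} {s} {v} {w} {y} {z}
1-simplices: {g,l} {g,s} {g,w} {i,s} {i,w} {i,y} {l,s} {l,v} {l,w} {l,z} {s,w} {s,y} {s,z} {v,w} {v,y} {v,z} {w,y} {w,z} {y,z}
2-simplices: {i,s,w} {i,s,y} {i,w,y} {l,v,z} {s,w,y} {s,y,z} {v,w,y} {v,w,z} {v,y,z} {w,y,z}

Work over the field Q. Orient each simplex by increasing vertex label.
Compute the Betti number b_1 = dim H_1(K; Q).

b_1=4

n_0=10 n_1=19 n_2=10  [Q]
∂1: piv[gl,gs,gw,is,iy,lv,lz] rk=7  ker:iw,ls,lw,sw,sy,sz,vw,vy,vz,wy,wz,yz
∂2: piv[isw,isy,iwy,lvz,syz,vwy,vwz,vyz] rk=8  ker:swy,wyz
b_1=(19−7)−8=4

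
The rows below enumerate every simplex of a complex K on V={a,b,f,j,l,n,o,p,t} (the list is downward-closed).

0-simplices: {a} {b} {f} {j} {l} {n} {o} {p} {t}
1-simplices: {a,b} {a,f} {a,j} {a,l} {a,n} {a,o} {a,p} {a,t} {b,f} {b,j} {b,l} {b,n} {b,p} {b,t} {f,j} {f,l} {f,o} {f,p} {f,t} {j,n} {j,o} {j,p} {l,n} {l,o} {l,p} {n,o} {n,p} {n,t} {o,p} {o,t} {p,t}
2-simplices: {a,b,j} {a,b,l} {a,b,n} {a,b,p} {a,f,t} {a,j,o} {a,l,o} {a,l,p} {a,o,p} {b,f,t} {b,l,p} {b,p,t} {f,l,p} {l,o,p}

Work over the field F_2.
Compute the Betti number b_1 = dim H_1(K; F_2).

n_0=9 n_1=31 n_2=14  [Z2]
∂1: piv[ab,af,aj,al,an,ao,ap,at] rk=8  ker:bf,bj,bl,bn,bp,bt,fj,fl,fo,fp,ft,jn,jo,jp,ln,lo,lp,no,np,nt,op,ot,pt
∂2: piv[abj,abl,abn,abp,aft,ajo,alo,alp,aop,bft,bpt,flp] rk=12  ker:blp,lop
b_1=(31−8)−12=11

b_1=11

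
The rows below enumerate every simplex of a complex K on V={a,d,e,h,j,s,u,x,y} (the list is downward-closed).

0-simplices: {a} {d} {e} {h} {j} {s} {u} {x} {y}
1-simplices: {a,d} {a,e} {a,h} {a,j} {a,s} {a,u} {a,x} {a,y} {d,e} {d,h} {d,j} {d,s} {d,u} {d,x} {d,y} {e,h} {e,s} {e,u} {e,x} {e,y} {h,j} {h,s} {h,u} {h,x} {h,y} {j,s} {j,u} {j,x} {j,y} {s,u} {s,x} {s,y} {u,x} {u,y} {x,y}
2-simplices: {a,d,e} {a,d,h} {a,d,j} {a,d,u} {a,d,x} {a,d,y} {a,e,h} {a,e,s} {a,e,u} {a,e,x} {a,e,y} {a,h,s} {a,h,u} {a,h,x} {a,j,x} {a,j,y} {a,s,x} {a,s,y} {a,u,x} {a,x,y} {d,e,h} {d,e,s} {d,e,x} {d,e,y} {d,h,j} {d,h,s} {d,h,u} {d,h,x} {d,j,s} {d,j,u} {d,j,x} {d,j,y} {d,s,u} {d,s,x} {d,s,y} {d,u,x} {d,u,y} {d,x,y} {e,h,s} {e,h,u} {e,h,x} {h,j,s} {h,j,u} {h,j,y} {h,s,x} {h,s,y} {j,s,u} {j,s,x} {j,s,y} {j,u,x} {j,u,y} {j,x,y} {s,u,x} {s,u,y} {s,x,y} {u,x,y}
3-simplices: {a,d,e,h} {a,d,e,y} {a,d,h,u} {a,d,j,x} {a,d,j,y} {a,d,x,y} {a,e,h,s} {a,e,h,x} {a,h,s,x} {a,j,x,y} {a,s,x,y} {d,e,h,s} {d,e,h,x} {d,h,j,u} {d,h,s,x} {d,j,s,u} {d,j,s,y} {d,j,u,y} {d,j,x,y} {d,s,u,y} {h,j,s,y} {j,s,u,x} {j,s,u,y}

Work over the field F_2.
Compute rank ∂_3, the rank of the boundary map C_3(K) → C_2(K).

n_0=9 n_1=35 n_2=56 n_3=23  [Z2]
∂1: piv[ad,ae,ah,aj,as,au,ax,ay] rk=8  ker:de,dh,dj,ds,du,dx,dy,eh,es,eu,ex,ey,hj,hs,hu,hx,hy,js,ju,jx,jy,su,sx,sy,ux,uy,xy
∂2: piv[ade,adh,adj,adu,adx,ady,aeh,aes,aeu,aex,aey,ahs,ahu,ahx,ajx,ajy,asx,asy,aux,axy,des,dhj,djs,dju,dsu,duy,hjy] rk=27  ker:deh,dex,dey,dhs,dhu,dhx,djx,djy,dsx,dsy,dux,dxy,ehs,ehu,ehx,hjs,hju,hsx,hsy,jsu,jsx,jsy,jux,juy,jxy,sux,suy,sxy,uxy
∂3: piv[adeh,adey,adhu,adjx,adjy,adxy,aehs,aehx,ahsx,ajxy,asxy,dehs,dehx,dhju,dhsx,djsu,djsy,djuy,dsuy,hjsy,jsux] rk=21  ker:djxy,jsuy
rk∂_3=21

rank∂_3=21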